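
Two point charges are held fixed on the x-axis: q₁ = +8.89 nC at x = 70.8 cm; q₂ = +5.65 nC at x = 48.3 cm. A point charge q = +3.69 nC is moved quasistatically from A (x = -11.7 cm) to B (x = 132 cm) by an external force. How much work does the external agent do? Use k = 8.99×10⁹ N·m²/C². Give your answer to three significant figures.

For quasistatic motion the external work equals the change in potential energy: W_ext = qΔV = q(V_B − V_A).
At A: distances to the source charges are 0.825 m, 0.600 m; V_A = Σ kqᵢ/rᵢ = 182 V.
At B: distances to the source charges are 0.612 m, 0.837 m; V_B = Σ kqᵢ/rᵢ = 191 V.
ΔV = V_B − V_A = 9.75 V.
W_ext = qΔV = (3.69×10⁻⁹ C)(9.75 V) = 3.60×10⁻⁸ J.

3.60×10⁻⁸ J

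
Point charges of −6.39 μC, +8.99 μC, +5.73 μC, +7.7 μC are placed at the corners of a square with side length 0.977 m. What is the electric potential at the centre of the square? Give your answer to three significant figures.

2.09×10⁵ V

Electric potential is a scalar, so the contributions from each charge add algebraically: V = Σ kqᵢ/rᵢ.
The distance from each corner to the centre is a√2/2 = 0.691 m.
V = k[(-6.39×10⁻⁶)/(0.691) + (8.99×10⁻⁶)/(0.691) + (5.73×10⁻⁶)/(0.691) + (7.70×10⁻⁶)/(0.691)] = 2.09×10⁵ V.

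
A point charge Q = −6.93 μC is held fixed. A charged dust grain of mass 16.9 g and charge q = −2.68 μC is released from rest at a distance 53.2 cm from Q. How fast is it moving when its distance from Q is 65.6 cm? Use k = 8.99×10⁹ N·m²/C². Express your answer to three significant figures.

2.65 m/s

Only the electrostatic force acts, so mechanical energy is conserved: ½mv² = U₁ − U₂ = kQq(1/r₁ − 1/r₂).
U₁ − U₂ = (8.99×10⁹ N·m²/C²)(-6.93×10⁻⁶ C)(-2.68×10⁻⁶ C)(1/0.532 − 1/0.656) = 0.0593 J.
v = √(2·0.0593/0.0169) = 2.65 m/s.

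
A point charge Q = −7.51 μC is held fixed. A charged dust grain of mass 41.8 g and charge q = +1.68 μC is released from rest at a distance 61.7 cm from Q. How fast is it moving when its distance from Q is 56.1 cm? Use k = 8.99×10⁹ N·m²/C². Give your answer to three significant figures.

Only the electrostatic force acts, so mechanical energy is conserved: ½mv² = U₁ − U₂ = kQq(1/r₁ − 1/r₂).
U₁ − U₂ = (8.99×10⁹ N·m²/C²)(-7.51×10⁻⁶ C)(1.68×10⁻⁶ C)(1/0.617 − 1/0.561) = 0.0184 J.
v = √(2·0.0184/0.0418) = 0.937 m/s.

0.937 m/s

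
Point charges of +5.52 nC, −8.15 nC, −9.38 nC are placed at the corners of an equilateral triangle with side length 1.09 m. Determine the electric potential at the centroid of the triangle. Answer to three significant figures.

The total potential is the scalar sum of each charge's contribution, V = Σ kqᵢ/rᵢ.
The distance from each vertex to the centroid is a/√3 = 0.629 m.
V = k[(5.52×10⁻⁹)/(0.629) + (-8.15×10⁻⁹)/(0.629) + (-9.38×10⁻⁹)/(0.629)] = -172 V.

-172 V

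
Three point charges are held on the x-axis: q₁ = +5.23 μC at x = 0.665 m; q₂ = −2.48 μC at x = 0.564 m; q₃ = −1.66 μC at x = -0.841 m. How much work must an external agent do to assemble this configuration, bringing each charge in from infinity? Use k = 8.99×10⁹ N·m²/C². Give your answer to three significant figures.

The work to assemble the configuration equals its total potential energy, U = Σ kqᵢqⱼ/rᵢⱼ over all pairs.
Pair separations: r₁₂ = 0.101 m, r₁₃ = 1.51 m, r₂₃ = 1.40 m.
U = (-1.15) + (-0.0518) + (0.0263) = -1.18 J.

-1.18 J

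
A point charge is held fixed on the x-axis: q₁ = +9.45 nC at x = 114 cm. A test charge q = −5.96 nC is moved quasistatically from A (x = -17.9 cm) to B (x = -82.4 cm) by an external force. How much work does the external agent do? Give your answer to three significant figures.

For quasistatic motion the external work equals the change in potential energy: W_ext = qΔV = q(V_B − V_A).
At A: distance to the source charge is 1.32 m; V_A = kq₁/r = 64.4 V.
At B: distance to the source charge is 1.96 m; V_B = kq₁/r = 43.3 V.
ΔV = V_B − V_A = -21.2 V.
W_ext = qΔV = (-5.96×10⁻⁹ C)(-21.2 V) = 1.26×10⁻⁷ J.

1.26×10⁻⁷ J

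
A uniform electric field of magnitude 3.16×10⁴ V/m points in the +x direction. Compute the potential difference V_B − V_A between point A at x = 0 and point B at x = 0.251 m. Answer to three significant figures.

In a uniform field, potential decreases in the direction of E: V_B − V_A = −E·Δx.
V_B − V_A = −(3.16×10⁴ V/m)(0.251 m) = -7930 V.

-7930 V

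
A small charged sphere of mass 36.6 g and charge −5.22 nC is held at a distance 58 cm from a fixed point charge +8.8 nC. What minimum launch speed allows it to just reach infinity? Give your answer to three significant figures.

6.24×10⁻³ m/s

To just escape, total mechanical energy must reach zero at infinity: ½mv²_min + U = 0, so ½mv²_min = −U = |kQq|/r.
|U| = |kQq|/r = (8.99×10⁹ N·m²/C²)(8.80×10⁻⁹)(5.22×10⁻⁹)/(0.580) = 7.12×10⁻⁷ J.
v_min = √(2|U|/m) = √(2·7.12×10⁻⁷/0.0366) = 6.24×10⁻³ m/s.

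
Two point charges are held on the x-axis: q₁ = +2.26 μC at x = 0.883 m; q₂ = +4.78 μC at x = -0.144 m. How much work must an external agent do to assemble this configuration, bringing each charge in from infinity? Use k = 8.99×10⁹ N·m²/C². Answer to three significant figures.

The work to assemble the configuration equals its total potential energy, U = Σ kqᵢqⱼ/rᵢⱼ over all pairs.
Pair separations: r₁₂ = 1.03 m.
U = (0.0946) = 0.0946 J.

0.0946 J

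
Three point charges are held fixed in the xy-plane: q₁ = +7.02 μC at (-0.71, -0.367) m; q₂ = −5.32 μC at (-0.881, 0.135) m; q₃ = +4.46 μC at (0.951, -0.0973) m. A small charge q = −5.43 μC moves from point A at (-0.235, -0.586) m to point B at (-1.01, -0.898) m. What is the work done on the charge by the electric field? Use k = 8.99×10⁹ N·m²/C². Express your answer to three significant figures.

-0.141 J

The work done by the electric force is W_field = −ΔU = −q(V_B − V_A) = q(V_A − V_B).
At A: distances to the source charges are 0.523 m, 0.968 m, 1.28 m; V_A = Σ kqᵢ/rᵢ = 1.03×10⁵ V.
At B: distances to the source charges are 0.610 m, 1.04 m, 2.12 m; V_B = Σ kqᵢ/rᵢ = 7.65×10⁴ V.
ΔV = V_B − V_A = -2.60×10⁴ V.
W_field = −qΔV = −(-5.43×10⁻⁶ C)(-2.60×10⁴ V) = -0.141 J.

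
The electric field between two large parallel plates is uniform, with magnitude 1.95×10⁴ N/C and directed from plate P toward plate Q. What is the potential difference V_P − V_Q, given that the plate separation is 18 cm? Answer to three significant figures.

3510 V

In a uniform field, potential decreases in the direction of E: ΔV = −E·d for a displacement d parallel to E.
Going from Q to P is a displacement of 18 cm opposite to the field, so V_P − V_Q = +Ed = 3510 V.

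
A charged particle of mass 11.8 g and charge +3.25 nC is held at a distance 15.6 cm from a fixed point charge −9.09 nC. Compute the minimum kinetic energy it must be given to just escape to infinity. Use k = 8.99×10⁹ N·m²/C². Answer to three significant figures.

1.70×10⁻⁶ J

To just escape, total mechanical energy must reach zero at infinity: ½mv²_min + U = 0, so ½mv²_min = −U = |kQq|/r.
|U| = |kQq|/r = (8.99×10⁹ N·m²/C²)(9.09×10⁻⁹)(3.25×10⁻⁹)/(0.156) = 1.70×10⁻⁶ J.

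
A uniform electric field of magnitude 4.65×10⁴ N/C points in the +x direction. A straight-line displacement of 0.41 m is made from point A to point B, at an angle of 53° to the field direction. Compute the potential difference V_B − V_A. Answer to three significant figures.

-1.15×10⁴ V

Only the component of displacement along E changes the potential: ΔV = −E·d·cosθ.
ΔV = −(4.65×10⁴ V/m)(0.410 m)cos53° = -1.15×10⁴ V.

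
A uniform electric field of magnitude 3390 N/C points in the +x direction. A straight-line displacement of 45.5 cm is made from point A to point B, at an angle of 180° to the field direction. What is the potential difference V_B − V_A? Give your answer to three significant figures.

1540 V

Only the component of displacement along E changes the potential: ΔV = −E·d·cosθ.
ΔV = −(3390 V/m)(0.455 m)cos180° = 1540 V.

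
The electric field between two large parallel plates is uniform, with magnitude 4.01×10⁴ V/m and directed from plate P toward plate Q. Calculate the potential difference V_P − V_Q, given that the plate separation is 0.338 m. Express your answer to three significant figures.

In a uniform field, potential decreases in the direction of E: ΔV = −E·d for a displacement d parallel to E.
Going from Q to P is a displacement of 0.338 m opposite to the field, so V_P − V_Q = +Ed = 1.36×10⁴ V.

1.36×10⁴ V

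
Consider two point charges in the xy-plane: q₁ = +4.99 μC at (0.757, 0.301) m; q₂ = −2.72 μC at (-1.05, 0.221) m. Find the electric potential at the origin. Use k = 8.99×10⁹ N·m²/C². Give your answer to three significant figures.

3.23×10⁴ V

Electric potential is a scalar, so the contributions from each charge add algebraically: V = Σ kqᵢ/rᵢ.
Distances from the field point to each charge: r₁ = 0.815 m, r₂ = 1.07 m.
V = k[(4.99×10⁻⁶)/(0.815) + (-2.72×10⁻⁶)/(1.07)] = 3.23×10⁴ V.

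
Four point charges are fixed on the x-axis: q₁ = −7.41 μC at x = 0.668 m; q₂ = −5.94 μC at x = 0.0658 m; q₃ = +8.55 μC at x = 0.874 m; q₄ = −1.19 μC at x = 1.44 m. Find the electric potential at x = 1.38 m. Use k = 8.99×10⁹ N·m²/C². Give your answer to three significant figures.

-1.61×10⁵ V

The total potential is the scalar sum of each charge's contribution, V = Σ kqᵢ/rᵢ.
Distances from the field point to each charge: r₁ = 0.712 m, r₂ = 1.31 m, r₃ = 0.506 m, r₄ = 0.0600 m.
V = k[(-7.41×10⁻⁶)/(0.712) + (-5.94×10⁻⁶)/(1.31) + (8.55×10⁻⁶)/(0.506) + (-1.19×10⁻⁶)/(0.0600)] = -1.61×10⁵ V.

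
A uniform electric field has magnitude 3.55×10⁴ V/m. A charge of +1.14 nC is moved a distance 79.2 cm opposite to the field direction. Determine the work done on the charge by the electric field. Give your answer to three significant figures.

-3.21×10⁻⁵ J

The potential change for a displacement 79.2 cm opposite to the field direction is ΔV = +Ed = 2.81×10⁴ V.
W_field = −qΔV = -3.21×10⁻⁵ J.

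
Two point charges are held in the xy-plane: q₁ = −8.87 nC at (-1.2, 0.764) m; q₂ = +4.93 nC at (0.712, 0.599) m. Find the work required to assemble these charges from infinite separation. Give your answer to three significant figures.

The assembly work is the sum of pairwise potential energies, U = Σ_{i<j} kqᵢqⱼ/rᵢⱼ.
Pair separations: r₁₂ = 1.92 m.
U = (-2.05×10⁻⁷) = -2.05×10⁻⁷ J.

-2.05×10⁻⁷ J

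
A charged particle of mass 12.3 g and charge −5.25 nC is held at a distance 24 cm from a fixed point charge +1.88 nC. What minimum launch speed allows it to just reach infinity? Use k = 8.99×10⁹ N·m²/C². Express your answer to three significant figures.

7.75×10⁻³ m/s

To just escape, total mechanical energy must reach zero at infinity: ½mv²_min + U = 0, so ½mv²_min = −U = |kQq|/r.
|U| = |kQq|/r = (8.99×10⁹ N·m²/C²)(1.88×10⁻⁹)(5.25×10⁻⁹)/(0.240) = 3.70×10⁻⁷ J.
v_min = √(2|U|/m) = √(2·3.70×10⁻⁷/0.0123) = 7.75×10⁻³ m/s.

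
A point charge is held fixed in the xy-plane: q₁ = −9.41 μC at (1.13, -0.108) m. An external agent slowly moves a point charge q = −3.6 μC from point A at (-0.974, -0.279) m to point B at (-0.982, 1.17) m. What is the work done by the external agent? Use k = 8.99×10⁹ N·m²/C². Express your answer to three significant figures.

For quasistatic motion the external work equals the change in potential energy: W_ext = qΔV = q(V_B − V_A).
At A: distance to the source charge is 2.11 m; V_A = kq₁/r = -4.01×10⁴ V.
At B: distance to the source charge is 2.47 m; V_B = kq₁/r = -3.43×10⁴ V.
ΔV = V_B − V_A = 5810 V.
W_ext = qΔV = (-3.60×10⁻⁶ C)(5810 V) = -0.0209 J.

-0.0209 J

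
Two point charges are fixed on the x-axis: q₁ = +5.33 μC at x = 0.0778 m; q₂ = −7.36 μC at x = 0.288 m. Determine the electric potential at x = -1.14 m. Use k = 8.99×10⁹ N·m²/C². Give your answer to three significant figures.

The total potential is the scalar sum of each charge's contribution, V = Σ kqᵢ/rᵢ.
Distances from the field point to each charge: r₁ = 1.22 m, r₂ = 1.43 m.
V = k[(5.33×10⁻⁶)/(1.22) + (-7.36×10⁻⁶)/(1.43)] = -6990 V.

-6990 V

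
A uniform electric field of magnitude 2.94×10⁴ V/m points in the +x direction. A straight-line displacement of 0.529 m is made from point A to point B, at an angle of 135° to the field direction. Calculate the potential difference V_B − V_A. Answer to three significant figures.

1.10×10⁴ V

Only the component of displacement along E changes the potential: ΔV = −E·d·cosθ.
ΔV = −(2.94×10⁴ V/m)(0.529 m)cos135° = 1.10×10⁴ V.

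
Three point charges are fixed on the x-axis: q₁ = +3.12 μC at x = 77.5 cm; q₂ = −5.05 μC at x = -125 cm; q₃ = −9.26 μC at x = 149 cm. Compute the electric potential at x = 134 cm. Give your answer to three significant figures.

Electric potential is a scalar, so the contributions from each charge add algebraically: V = Σ kqᵢ/rᵢ.
Distances from the field point to each charge: r₁ = 0.565 m, r₂ = 2.59 m, r₃ = 0.150 m.
V = k[(3.12×10⁻⁶)/(0.565) + (-5.05×10⁻⁶)/(2.59) + (-9.26×10⁻⁶)/(0.150)] = -5.23×10⁵ V.

-5.23×10⁵ V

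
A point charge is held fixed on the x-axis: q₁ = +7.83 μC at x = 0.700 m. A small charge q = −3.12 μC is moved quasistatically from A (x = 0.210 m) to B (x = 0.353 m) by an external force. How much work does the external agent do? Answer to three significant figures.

-0.185 J

For quasistatic motion the external work equals the change in potential energy: W_ext = qΔV = q(V_B − V_A).
At A: distance to the source charge is 0.490 m; V_A = kq₁/r = 1.44×10⁵ V.
At B: distance to the source charge is 0.347 m; V_B = kq₁/r = 2.03×10⁵ V.
ΔV = V_B − V_A = 5.92×10⁴ V.
W_ext = qΔV = (-3.12×10⁻⁶ C)(5.92×10⁴ V) = -0.185 J.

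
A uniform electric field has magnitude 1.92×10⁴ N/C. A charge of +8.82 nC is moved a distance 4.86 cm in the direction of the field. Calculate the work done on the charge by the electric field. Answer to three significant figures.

The potential change for a displacement 4.86 cm in the direction of the field is ΔV = −Ed = -933 V.
W_field = −qΔV = 8.23×10⁻⁶ J.

8.23×10⁻⁶ J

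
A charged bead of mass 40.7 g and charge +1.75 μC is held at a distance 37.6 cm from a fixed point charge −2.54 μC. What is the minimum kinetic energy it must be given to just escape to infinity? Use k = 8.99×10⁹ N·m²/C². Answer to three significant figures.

0.106 J

To just escape, total mechanical energy must reach zero at infinity: ½mv²_min + U = 0, so ½mv²_min = −U = |kQq|/r.
|U| = |kQq|/r = (8.99×10⁹ N·m²/C²)(2.54×10⁻⁶)(1.75×10⁻⁶)/(0.376) = 0.106 J.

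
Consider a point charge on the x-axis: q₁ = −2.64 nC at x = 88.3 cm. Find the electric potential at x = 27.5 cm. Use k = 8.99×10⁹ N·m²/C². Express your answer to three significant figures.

Electric potential is a scalar, so the contributions from each charge add algebraically: V = Σ kqᵢ/rᵢ.
V = k[(-2.64×10⁻⁹)/(0.608)] = -39.0 V.

-39.0 V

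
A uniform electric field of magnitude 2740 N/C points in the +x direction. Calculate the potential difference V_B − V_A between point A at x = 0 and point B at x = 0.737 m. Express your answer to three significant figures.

In a uniform field, potential decreases in the direction of E: V_B − V_A = −E·Δx.
V_B − V_A = −(2740 V/m)(0.737 m) = -2020 V.

-2020 V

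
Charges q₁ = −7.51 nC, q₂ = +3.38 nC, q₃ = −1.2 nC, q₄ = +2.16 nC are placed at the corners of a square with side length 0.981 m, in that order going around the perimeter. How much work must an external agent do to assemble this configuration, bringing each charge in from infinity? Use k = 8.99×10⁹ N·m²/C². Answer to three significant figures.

-3.36×10⁻⁷ J

The assembly work is the sum of pairwise potential energies, U = Σ_{i<j} kqᵢqⱼ/rᵢⱼ.
The four side pairs have separation 0.981 m and the two diagonal pairs 1.39 m.
Summing all 6 pair terms gives U = -3.36×10⁻⁷ J.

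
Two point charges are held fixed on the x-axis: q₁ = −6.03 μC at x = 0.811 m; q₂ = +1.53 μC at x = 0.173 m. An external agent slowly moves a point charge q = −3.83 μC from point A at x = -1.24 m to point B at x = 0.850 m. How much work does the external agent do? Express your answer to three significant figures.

For quasistatic motion the external work equals the change in potential energy: W_ext = qΔV = q(V_B − V_A).
At A: distances to the source charges are 2.05 m, 1.41 m; V_A = Σ kqᵢ/rᵢ = -1.67×10⁴ V.
At B: distances to the source charges are 0.0390 m, 0.677 m; V_B = Σ kqᵢ/rᵢ = -1.37×10⁶ V.
ΔV = V_B − V_A = -1.35×10⁶ V.
W_ext = qΔV = (-3.83×10⁻⁶ C)(-1.35×10⁶ V) = 5.18 J.

5.18 J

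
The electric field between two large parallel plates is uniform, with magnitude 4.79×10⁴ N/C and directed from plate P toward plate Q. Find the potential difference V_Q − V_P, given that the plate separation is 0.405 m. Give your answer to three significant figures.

-1.94×10⁴ V

In a uniform field, potential decreases in the direction of E: ΔV = −E·d for a displacement d parallel to E.
Going from P to Q is a displacement of 0.405 m along the field, so V_Q − V_P = −Ed = -1.94×10⁴ V.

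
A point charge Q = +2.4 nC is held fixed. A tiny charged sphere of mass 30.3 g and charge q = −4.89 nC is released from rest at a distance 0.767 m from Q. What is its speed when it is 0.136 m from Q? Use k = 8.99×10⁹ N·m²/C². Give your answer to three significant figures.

6.49×10⁻³ m/s

Only the electrostatic force acts, so mechanical energy is conserved: ½mv² = U₁ − U₂ = kQq(1/r₁ − 1/r₂).
U₁ − U₂ = (8.99×10⁹ N·m²/C²)(2.40×10⁻⁹ C)(-4.89×10⁻⁹ C)(1/0.767 − 1/0.136) = 6.38×10⁻⁷ J.
v = √(2·6.38×10⁻⁷/0.0303) = 6.49×10⁻³ m/s.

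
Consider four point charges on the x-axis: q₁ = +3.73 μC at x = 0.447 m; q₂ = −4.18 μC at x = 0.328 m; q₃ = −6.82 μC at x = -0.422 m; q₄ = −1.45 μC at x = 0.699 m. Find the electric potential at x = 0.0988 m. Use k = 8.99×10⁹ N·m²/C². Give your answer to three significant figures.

-2.07×10⁵ V

Electric potential is a scalar, so the contributions from each charge add algebraically: V = Σ kqᵢ/rᵢ.
Distances from the field point to each charge: r₁ = 0.348 m, r₂ = 0.229 m, r₃ = 0.521 m, r₄ = 0.600 m.
V = k[(3.73×10⁻⁶)/(0.348) + (-4.18×10⁻⁶)/(0.229) + (-6.82×10⁻⁶)/(0.521) + (-1.45×10⁻⁶)/(0.600)] = -2.07×10⁵ V.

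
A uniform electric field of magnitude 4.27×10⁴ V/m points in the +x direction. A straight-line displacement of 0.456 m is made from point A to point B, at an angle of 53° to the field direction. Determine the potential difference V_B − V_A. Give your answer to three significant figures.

-1.17×10⁴ V

Only the component of displacement along E changes the potential: ΔV = −E·d·cosθ.
ΔV = −(4.27×10⁴ V/m)(0.456 m)cos53° = -1.17×10⁴ V.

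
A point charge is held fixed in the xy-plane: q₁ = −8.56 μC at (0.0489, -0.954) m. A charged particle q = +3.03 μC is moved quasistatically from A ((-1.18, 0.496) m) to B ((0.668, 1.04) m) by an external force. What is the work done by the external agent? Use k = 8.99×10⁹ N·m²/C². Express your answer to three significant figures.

0.0110 J

For quasistatic motion the external work equals the change in potential energy: W_ext = qΔV = q(V_B − V_A).
At A: distance to the source charge is 1.90 m; V_A = kq₁/r = -4.05×10⁴ V.
At B: distance to the source charge is 2.09 m; V_B = kq₁/r = -3.69×10⁴ V.
ΔV = V_B − V_A = 3630 V.
W_ext = qΔV = (3.03×10⁻⁶ C)(3630 V) = 0.0110 J.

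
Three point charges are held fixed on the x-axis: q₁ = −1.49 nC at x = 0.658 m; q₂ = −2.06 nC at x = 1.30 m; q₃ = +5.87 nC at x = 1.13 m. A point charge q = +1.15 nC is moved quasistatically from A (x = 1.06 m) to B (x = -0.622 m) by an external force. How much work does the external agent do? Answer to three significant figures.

For quasistatic motion the external work equals the change in potential energy: W_ext = qΔV = q(V_B − V_A).
At A: distances to the source charges are 0.402 m, 0.240 m, 0.0700 m; V_A = Σ kqᵢ/rᵢ = 643 V.
At B: distances to the source charges are 1.28 m, 1.92 m, 1.75 m; V_B = Σ kqᵢ/rᵢ = 10.0 V.
ΔV = V_B − V_A = -633 V.
W_ext = qΔV = (1.15×10⁻⁹ C)(-633 V) = -7.28×10⁻⁷ J.

-7.28×10⁻⁷ J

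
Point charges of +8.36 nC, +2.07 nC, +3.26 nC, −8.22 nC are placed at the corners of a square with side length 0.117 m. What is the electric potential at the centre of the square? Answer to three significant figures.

594 V

The total potential is the scalar sum of each charge's contribution, V = Σ kqᵢ/rᵢ.
The distance from each corner to the centre is a√2/2 = 0.0827 m.
V = k[(8.36×10⁻⁹)/(0.0827) + (2.07×10⁻⁹)/(0.0827) + (3.26×10⁻⁹)/(0.0827) + (-8.22×10⁻⁹)/(0.0827)] = 594 V.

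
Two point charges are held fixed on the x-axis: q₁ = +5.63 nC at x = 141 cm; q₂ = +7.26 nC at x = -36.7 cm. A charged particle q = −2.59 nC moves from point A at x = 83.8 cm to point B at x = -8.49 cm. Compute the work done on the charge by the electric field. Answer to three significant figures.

3.17×10⁻⁷ J

The work done by the electric force is W_field = −ΔU = −q(V_B − V_A) = q(V_A − V_B).
At A: distances to the source charges are 0.572 m, 1.21 m; V_A = Σ kqᵢ/rᵢ = 143 V.
At B: distances to the source charges are 1.49 m, 0.282 m; V_B = Σ kqᵢ/rᵢ = 265 V.
ΔV = V_B − V_A = 123 V.
W_field = −qΔV = −(-2.59×10⁻⁹ C)(123 V) = 3.17×10⁻⁷ J.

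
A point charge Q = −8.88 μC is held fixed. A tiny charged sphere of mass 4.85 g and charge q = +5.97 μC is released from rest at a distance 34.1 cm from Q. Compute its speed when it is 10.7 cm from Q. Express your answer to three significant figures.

35.5 m/s

Only the electrostatic force acts, so mechanical energy is conserved: ½mv² = U₁ − U₂ = kQq(1/r₁ − 1/r₂).
U₁ − U₂ = (8.99×10⁹ N·m²/C²)(-8.88×10⁻⁶ C)(5.97×10⁻⁶ C)(1/0.341 − 1/0.107) = 3.06 J.
v = √(2·3.06/4.85×10⁻³) = 35.5 m/s.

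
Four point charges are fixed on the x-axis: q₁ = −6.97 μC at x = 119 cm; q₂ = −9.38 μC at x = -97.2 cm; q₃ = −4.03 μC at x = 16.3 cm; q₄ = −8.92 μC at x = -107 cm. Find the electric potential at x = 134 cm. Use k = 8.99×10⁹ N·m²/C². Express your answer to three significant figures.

-5.18×10⁵ V

The total potential is the scalar sum of each charge's contribution, V = Σ kqᵢ/rᵢ.
Distances from the field point to each charge: r₁ = 0.150 m, r₂ = 2.31 m, r₃ = 1.18 m, r₄ = 2.41 m.
V = k[(-6.97×10⁻⁶)/(0.150) + (-9.38×10⁻⁶)/(2.31) + (-4.03×10⁻⁶)/(1.18) + (-8.92×10⁻⁶)/(2.41)] = -5.18×10⁵ V.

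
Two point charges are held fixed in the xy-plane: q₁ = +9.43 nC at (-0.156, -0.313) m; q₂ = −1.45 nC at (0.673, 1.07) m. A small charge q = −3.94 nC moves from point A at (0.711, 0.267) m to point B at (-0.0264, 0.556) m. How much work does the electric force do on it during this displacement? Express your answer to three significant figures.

6.47×10⁻⁸ J

The work done by the electric force is W_field = −ΔU = −q(V_B − V_A) = q(V_A − V_B).
At A: distances to the source charges are 1.04 m, 0.804 m; V_A = Σ kqᵢ/rᵢ = 65.1 V.
At B: distances to the source charges are 0.879 m, 0.868 m; V_B = Σ kqᵢ/rᵢ = 81.5 V.
ΔV = V_B − V_A = 16.4 V.
W_field = −qΔV = −(-3.94×10⁻⁹ C)(16.4 V) = 6.47×10⁻⁸ J.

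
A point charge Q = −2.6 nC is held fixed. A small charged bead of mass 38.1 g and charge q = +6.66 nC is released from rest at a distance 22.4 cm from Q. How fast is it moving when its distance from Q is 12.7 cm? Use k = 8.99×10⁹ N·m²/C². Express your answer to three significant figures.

5.28×10⁻³ m/s

Only the electrostatic force acts, so mechanical energy is conserved: ½mv² = U₁ − U₂ = kQq(1/r₁ − 1/r₂).
U₁ − U₂ = (8.99×10⁹ N·m²/C²)(-2.60×10⁻⁹ C)(6.66×10⁻⁹ C)(1/0.224 − 1/0.127) = 5.31×10⁻⁷ J.
v = √(2·5.31×10⁻⁷/0.0381) = 5.28×10⁻³ m/s.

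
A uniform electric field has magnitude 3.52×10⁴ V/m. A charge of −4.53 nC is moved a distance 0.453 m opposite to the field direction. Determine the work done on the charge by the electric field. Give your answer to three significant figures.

The potential change for a displacement 0.453 m opposite to the field direction is ΔV = +Ed = 1.59×10⁴ V.
W_field = −qΔV = 7.22×10⁻⁵ J.

7.22×10⁻⁵ J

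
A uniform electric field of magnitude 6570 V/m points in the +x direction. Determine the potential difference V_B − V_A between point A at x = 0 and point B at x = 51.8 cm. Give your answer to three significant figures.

-3400 V

In a uniform field, potential decreases in the direction of E: V_B − V_A = −E·Δx.
V_B − V_A = −(6570 V/m)(0.518 m) = -3400 V.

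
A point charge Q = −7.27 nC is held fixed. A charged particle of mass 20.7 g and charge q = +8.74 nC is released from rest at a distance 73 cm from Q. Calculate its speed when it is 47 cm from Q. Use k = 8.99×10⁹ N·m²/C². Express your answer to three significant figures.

Only the electrostatic force acts, so mechanical energy is conserved: ½mv² = U₁ − U₂ = kQq(1/r₁ − 1/r₂).
U₁ − U₂ = (8.99×10⁹ N·m²/C²)(-7.27×10⁻⁹ C)(8.74×10⁻⁹ C)(1/0.730 − 1/0.470) = 4.33×10⁻⁷ J.
v = √(2·4.33×10⁻⁷/0.0207) = 6.47×10⁻³ m/s.

6.47×10⁻³ m/s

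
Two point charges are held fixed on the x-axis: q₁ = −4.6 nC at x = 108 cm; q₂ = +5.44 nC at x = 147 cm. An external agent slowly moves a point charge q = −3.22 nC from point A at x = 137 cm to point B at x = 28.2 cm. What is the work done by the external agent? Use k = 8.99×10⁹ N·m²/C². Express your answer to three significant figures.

For quasistatic motion the external work equals the change in potential energy: W_ext = qΔV = q(V_B − V_A).
At A: distances to the source charges are 0.290 m, 0.100 m; V_A = Σ kqᵢ/rᵢ = 346 V.
At B: distances to the source charges are 0.798 m, 1.19 m; V_B = Σ kqᵢ/rᵢ = -10.7 V.
ΔV = V_B − V_A = -357 V.
W_ext = qΔV = (-3.22×10⁻⁹ C)(-357 V) = 1.15×10⁻⁶ J.

1.15×10⁻⁶ J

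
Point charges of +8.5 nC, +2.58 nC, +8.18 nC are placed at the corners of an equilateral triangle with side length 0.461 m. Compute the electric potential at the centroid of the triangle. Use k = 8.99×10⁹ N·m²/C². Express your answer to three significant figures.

651 V

The total potential is the scalar sum of each charge's contribution, V = Σ kqᵢ/rᵢ.
The distance from each vertex to the centroid is a/√3 = 0.266 m.
V = k[(8.50×10⁻⁹)/(0.266) + (2.58×10⁻⁹)/(0.266) + (8.18×10⁻⁹)/(0.266)] = 651 V.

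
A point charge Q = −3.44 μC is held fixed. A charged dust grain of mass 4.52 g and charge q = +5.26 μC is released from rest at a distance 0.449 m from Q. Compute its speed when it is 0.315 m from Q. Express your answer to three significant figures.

Only the electrostatic force acts, so mechanical energy is conserved: ½mv² = U₁ − U₂ = kQq(1/r₁ − 1/r₂).
U₁ − U₂ = (8.99×10⁹ N·m²/C²)(-3.44×10⁻⁶ C)(5.26×10⁻⁶ C)(1/0.449 − 1/0.315) = 0.154 J.
v = √(2·0.154/4.52×10⁻³) = 8.26 m/s.

8.26 m/s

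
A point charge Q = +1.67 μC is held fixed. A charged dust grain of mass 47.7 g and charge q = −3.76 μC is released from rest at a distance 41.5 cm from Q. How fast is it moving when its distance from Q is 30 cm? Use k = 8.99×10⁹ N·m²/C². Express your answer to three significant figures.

Only the electrostatic force acts, so mechanical energy is conserved: ½mv² = U₁ − U₂ = kQq(1/r₁ − 1/r₂).
U₁ − U₂ = (8.99×10⁹ N·m²/C²)(1.67×10⁻⁶ C)(-3.76×10⁻⁶ C)(1/0.415 − 1/0.300) = 0.0521 J.
v = √(2·0.0521/0.0477) = 1.48 m/s.

1.48 m/s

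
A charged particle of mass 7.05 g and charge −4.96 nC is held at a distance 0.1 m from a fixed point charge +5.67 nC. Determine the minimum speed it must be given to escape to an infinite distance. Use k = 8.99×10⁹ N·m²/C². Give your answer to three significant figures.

0.0268 m/s

To just escape, total mechanical energy must reach zero at infinity: ½mv²_min + U = 0, so ½mv²_min = −U = |kQq|/r.
|U| = |kQq|/r = (8.99×10⁹ N·m²/C²)(5.67×10⁻⁹)(4.96×10⁻⁹)/(0.100) = 2.53×10⁻⁶ J.
v_min = √(2|U|/m) = √(2·2.53×10⁻⁶/7.05×10⁻³) = 0.0268 m/s.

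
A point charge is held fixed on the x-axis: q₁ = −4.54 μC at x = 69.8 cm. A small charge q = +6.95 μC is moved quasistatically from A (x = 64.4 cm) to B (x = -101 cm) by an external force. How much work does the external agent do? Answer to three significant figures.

5.09 J

For quasistatic motion the external work equals the change in potential energy: W_ext = qΔV = q(V_B − V_A).
At A: distance to the source charge is 0.0540 m; V_A = kq₁/r = -7.56×10⁵ V.
At B: distance to the source charge is 1.71 m; V_B = kq₁/r = -2.39×10⁴ V.
ΔV = V_B − V_A = 7.32×10⁵ V.
W_ext = qΔV = (6.95×10⁻⁶ C)(7.32×10⁵ V) = 5.09 J.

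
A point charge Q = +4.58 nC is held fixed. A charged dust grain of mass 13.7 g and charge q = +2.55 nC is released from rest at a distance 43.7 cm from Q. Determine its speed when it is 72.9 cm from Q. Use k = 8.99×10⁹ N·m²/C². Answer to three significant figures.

3.75×10⁻³ m/s

Only the electrostatic force acts, so mechanical energy is conserved: ½mv² = U₁ − U₂ = kQq(1/r₁ − 1/r₂).
U₁ − U₂ = (8.99×10⁹ N·m²/C²)(4.58×10⁻⁹ C)(2.55×10⁻⁹ C)(1/0.437 − 1/0.729) = 9.62×10⁻⁸ J.
v = √(2·9.62×10⁻⁸/0.0137) = 3.75×10⁻³ m/s.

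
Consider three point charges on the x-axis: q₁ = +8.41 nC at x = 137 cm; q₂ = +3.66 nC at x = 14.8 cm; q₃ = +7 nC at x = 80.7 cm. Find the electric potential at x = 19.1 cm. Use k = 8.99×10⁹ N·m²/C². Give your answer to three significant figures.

The total potential is the scalar sum of each charge's contribution, V = Σ kqᵢ/rᵢ.
Distances from the field point to each charge: r₁ = 1.18 m, r₂ = 0.0430 m, r₃ = 0.616 m.
V = k[(8.41×10⁻⁹)/(1.18) + (3.66×10⁻⁹)/(0.0430) + (7.00×10⁻⁹)/(0.616)] = 931 V.

931 V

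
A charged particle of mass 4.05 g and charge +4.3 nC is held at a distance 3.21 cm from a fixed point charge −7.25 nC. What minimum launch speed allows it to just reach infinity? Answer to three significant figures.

To just escape, total mechanical energy must reach zero at infinity: ½mv²_min + U = 0, so ½mv²_min = −U = |kQq|/r.
|U| = |kQq|/r = (8.99×10⁹ N·m²/C²)(7.25×10⁻⁹)(4.30×10⁻⁹)/(0.0321) = 8.73×10⁻⁶ J.
v_min = √(2|U|/m) = √(2·8.73×10⁻⁶/4.05×10⁻³) = 0.0657 m/s.

0.0657 m/s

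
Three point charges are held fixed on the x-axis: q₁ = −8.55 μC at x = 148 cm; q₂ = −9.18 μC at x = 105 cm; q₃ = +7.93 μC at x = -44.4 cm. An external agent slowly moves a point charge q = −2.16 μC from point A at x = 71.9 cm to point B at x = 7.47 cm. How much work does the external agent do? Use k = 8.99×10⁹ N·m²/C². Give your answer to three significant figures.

For quasistatic motion the external work equals the change in potential energy: W_ext = qΔV = q(V_B − V_A).
At A: distances to the source charges are 0.761 m, 0.331 m, 1.16 m; V_A = Σ kqᵢ/rᵢ = -2.89×10⁵ V.
At B: distances to the source charges are 1.41 m, 0.975 m, 0.519 m; V_B = Σ kqᵢ/rᵢ = -1870 V.
ΔV = V_B − V_A = 2.87×10⁵ V.
W_ext = qΔV = (-2.16×10⁻⁶ C)(2.87×10⁵ V) = -0.620 J.

-0.620 J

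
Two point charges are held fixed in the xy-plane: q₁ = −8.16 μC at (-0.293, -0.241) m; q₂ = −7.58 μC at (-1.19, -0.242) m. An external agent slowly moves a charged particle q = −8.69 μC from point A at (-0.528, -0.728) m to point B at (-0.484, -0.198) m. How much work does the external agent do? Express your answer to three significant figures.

2.19 J

For quasistatic motion the external work equals the change in potential energy: W_ext = qΔV = q(V_B − V_A).
At A: distances to the source charges are 0.541 m, 0.821 m; V_A = Σ kqᵢ/rᵢ = -2.19×10⁵ V.
At B: distances to the source charges are 0.196 m, 0.707 m; V_B = Σ kqᵢ/rᵢ = -4.71×10⁵ V.
ΔV = V_B − V_A = -2.52×10⁵ V.
W_ext = qΔV = (-8.69×10⁻⁶ C)(-2.52×10⁵ V) = 2.19 J.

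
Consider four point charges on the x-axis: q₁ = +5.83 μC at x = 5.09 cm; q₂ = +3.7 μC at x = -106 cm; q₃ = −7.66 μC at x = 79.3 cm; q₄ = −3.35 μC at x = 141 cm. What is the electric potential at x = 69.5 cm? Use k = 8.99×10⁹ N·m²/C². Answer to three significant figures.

-6.44×10⁵ V

The total potential is the scalar sum of each charge's contribution, V = Σ kqᵢ/rᵢ.
Distances from the field point to each charge: r₁ = 0.644 m, r₂ = 1.75 m, r₃ = 0.0980 m, r₄ = 0.715 m.
V = k[(5.83×10⁻⁶)/(0.644) + (3.70×10⁻⁶)/(1.75) + (-7.66×10⁻⁶)/(0.0980) + (-3.35×10⁻⁶)/(0.715)] = -6.44×10⁵ V.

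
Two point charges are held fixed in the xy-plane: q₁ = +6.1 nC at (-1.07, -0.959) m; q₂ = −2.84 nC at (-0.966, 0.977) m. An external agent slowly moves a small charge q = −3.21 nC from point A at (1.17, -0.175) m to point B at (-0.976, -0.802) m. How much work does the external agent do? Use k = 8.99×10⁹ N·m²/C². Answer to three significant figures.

For quasistatic motion the external work equals the change in potential energy: W_ext = qΔV = q(V_B − V_A).
At A: distances to the source charges are 2.37 m, 2.43 m; V_A = Σ kqᵢ/rᵢ = 12.6 V.
At B: distances to the source charges are 0.183 m, 1.78 m; V_B = Σ kqᵢ/rᵢ = 285 V.
ΔV = V_B − V_A = 273 V.
W_ext = qΔV = (-3.21×10⁻⁹ C)(273 V) = -8.76×10⁻⁷ J.

-8.76×10⁻⁷ J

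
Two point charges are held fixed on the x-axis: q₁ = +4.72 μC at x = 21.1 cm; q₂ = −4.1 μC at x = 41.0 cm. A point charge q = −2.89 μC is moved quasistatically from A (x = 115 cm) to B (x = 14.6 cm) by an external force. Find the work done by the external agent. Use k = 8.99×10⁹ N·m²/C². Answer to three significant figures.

For quasistatic motion the external work equals the change in potential energy: W_ext = qΔV = q(V_B − V_A).
At A: distances to the source charges are 0.939 m, 0.740 m; V_A = Σ kqᵢ/rᵢ = -4620 V.
At B: distances to the source charges are 0.0650 m, 0.264 m; V_B = Σ kqᵢ/rᵢ = 5.13×10⁵ V.
ΔV = V_B − V_A = 5.18×10⁵ V.
W_ext = qΔV = (-2.89×10⁻⁶ C)(5.18×10⁵ V) = -1.50 J.

-1.50 J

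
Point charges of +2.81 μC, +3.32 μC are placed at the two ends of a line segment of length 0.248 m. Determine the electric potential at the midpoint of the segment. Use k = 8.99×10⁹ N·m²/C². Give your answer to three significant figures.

4.44×10⁵ V

Electric potential is a scalar, so the contributions from each charge add algebraically: V = Σ kqᵢ/rᵢ.
Each charge is 0.124 m from the midpoint.
V = k[(2.81×10⁻⁶)/(0.124) + (3.32×10⁻⁶)/(0.124)] = 4.44×10⁵ V.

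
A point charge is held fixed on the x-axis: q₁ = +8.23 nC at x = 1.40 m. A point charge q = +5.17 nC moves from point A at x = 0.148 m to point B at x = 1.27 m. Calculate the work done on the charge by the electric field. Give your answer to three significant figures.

-2.64×10⁻⁶ J

The work done by the electric force is W_field = −ΔU = −q(V_B − V_A) = q(V_A − V_B).
At A: distance to the source charge is 1.25 m; V_A = kq₁/r = 59.1 V.
At B: distance to the source charge is 0.130 m; V_B = kq₁/r = 569 V.
ΔV = V_B − V_A = 510 V.
W_field = −qΔV = −(5.17×10⁻⁹ C)(510 V) = -2.64×10⁻⁶ J.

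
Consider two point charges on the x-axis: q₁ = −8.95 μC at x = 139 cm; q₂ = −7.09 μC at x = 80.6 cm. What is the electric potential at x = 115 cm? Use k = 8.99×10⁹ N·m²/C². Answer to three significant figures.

The total potential is the scalar sum of each charge's contribution, V = Σ kqᵢ/rᵢ.
Distances from the field point to each charge: r₁ = 0.240 m, r₂ = 0.344 m.
V = k[(-8.95×10⁻⁶)/(0.240) + (-7.09×10⁻⁶)/(0.344)] = -5.21×10⁵ V.

-5.21×10⁵ V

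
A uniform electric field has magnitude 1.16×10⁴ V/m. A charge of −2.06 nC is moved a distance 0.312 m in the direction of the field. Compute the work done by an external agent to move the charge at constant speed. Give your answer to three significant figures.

The potential change for a displacement 0.312 m in the direction of the field is ΔV = −Ed = -3620 V.
W_ext = qΔV = 7.46×10⁻⁶ J.

7.46×10⁻⁶ J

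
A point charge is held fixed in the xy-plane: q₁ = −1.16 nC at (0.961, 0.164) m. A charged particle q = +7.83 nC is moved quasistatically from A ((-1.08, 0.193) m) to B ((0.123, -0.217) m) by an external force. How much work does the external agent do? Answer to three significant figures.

For quasistatic motion the external work equals the change in potential energy: W_ext = qΔV = q(V_B − V_A).
At A: distance to the source charge is 2.04 m; V_A = kq₁/r = -5.11 V.
At B: distance to the source charge is 0.921 m; V_B = kq₁/r = -11.3 V.
ΔV = V_B − V_A = -6.22 V.
W_ext = qΔV = (7.83×10⁻⁹ C)(-6.22 V) = -4.87×10⁻⁸ J.

-4.87×10⁻⁸ J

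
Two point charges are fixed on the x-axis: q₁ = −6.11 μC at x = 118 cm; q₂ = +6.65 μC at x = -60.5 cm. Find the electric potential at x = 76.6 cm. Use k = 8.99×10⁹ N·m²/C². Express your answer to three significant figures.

The total potential is the scalar sum of each charge's contribution, V = Σ kqᵢ/rᵢ.
Distances from the field point to each charge: r₁ = 0.414 m, r₂ = 1.37 m.
V = k[(-6.11×10⁻⁶)/(0.414) + (6.65×10⁻⁶)/(1.37)] = -8.91×10⁴ V.

-8.91×10⁴ V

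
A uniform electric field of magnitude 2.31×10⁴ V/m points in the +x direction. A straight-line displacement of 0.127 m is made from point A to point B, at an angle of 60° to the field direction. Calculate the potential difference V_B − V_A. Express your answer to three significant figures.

-1470 V

Only the component of displacement along E changes the potential: ΔV = −E·d·cosθ.
ΔV = −(2.31×10⁴ V/m)(0.127 m)cos60° = -1470 V.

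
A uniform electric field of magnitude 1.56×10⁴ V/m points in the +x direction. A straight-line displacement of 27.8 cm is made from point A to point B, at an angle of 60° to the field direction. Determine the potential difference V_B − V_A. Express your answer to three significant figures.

-2170 V

Only the component of displacement along E changes the potential: ΔV = −E·d·cosθ.
ΔV = −(1.56×10⁴ V/m)(0.278 m)cos60° = -2170 V.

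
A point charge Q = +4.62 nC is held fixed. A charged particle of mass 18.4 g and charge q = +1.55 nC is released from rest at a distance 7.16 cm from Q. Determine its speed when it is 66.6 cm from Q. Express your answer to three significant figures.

9.34×10⁻³ m/s

Only the electrostatic force acts, so mechanical energy is conserved: ½mv² = U₁ − U₂ = kQq(1/r₁ − 1/r₂).
U₁ − U₂ = (8.99×10⁹ N·m²/C²)(4.62×10⁻⁹ C)(1.55×10⁻⁹ C)(1/0.0716 − 1/0.666) = 8.02×10⁻⁷ J.
v = √(2·8.02×10⁻⁷/0.0184) = 9.34×10⁻³ m/s.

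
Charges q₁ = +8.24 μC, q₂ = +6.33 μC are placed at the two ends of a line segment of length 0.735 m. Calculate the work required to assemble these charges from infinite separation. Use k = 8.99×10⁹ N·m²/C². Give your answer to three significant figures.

The assembly work is the sum of pairwise potential energies, U = Σ_{i<j} kqᵢqⱼ/rᵢⱼ.
The separation is r = 0.735 m.
U = (0.638) = 0.638 J.

0.638 J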